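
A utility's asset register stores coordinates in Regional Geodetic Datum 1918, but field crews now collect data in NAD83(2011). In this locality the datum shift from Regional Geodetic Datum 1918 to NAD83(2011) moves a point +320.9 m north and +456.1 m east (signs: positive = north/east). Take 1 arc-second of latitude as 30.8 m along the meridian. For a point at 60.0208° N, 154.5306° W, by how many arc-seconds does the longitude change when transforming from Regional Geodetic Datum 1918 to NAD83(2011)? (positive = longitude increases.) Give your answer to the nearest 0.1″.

Δλ = 29.6″

At latitude 60.0208°, cos φ = 0.499686.
1″ of longitude at this latitude = 30.80 × cos φ = 15.3903 m, so Δλ = 456.1 / 15.3903 = 29.636″.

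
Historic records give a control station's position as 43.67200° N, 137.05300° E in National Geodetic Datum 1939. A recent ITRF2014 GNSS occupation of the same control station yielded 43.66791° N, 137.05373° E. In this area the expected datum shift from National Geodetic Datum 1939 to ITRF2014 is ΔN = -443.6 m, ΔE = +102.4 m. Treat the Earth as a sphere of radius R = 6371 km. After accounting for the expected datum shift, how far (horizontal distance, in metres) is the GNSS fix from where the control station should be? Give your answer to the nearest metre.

45 m

Observed coordinate differences: Δφ = -0.00409°, Δλ = +0.00073°.
Converting to metres (1° lat = 111195 m, cos φ = 0.723305): observed ΔN = -454.8 m, observed ΔE = 58.7 m.
Subtracting the expected shift leaves a residual of -454.8 − (-443.6) = -11.2 m north and 58.7 − (102.4) = -43.7 m east.
Residual distance = √((-11.2)² + (-43.7)²) = 45.1 m.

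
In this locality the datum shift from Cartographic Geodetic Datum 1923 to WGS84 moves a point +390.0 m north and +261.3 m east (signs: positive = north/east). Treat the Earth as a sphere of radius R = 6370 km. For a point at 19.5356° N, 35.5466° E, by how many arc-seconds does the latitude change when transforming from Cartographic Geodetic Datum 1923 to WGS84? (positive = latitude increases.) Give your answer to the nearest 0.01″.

Δφ = 12.63″

On a sphere of radius R, 1 rad of latitude = R, so Δφ = ΔN / R = 390.0 / 6370000 = 6.1224e-05 rad = 12.628″.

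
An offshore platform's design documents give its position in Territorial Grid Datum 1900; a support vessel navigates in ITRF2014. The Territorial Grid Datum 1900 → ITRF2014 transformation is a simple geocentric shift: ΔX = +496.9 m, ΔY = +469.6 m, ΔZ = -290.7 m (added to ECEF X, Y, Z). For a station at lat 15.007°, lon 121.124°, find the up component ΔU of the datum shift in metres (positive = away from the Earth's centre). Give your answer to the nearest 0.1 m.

ΔU = 64.9 m

The local up (radial) axis is (cos φ cos λ, cos φ sin λ, sin φ), giving ΔU = -248.084 + 388.291 − 75.273 = 64.93 m.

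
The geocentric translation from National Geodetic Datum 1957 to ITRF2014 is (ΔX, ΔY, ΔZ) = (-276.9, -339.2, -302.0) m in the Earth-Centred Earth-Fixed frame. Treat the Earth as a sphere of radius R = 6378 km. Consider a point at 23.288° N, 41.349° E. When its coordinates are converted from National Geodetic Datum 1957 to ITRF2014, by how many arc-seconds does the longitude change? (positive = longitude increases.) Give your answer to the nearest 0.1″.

Δλ = -2.5″

sin φ = 0.395353, cos φ = 0.918529, sin λ = 0.660644, cos λ = 0.750699.
East component: ΔE = −sin λ·ΔX + cos λ·ΔY = −(0.660644)(-276.9) + (0.750699)(-339.2) = -71.70 m.
1° of latitude spans πR/180 = 111317 m; at latitude φ, 1° of longitude spans that × cos φ = 102248.0 m, so Δλ = -71.70 / 102248.0 × 3600 = -2.525″.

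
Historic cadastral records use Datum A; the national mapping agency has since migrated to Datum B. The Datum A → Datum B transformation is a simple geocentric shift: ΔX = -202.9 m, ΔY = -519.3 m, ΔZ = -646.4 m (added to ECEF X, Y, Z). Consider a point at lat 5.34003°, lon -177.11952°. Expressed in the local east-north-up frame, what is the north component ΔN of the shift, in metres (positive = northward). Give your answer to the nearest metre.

ΔN = -665 m

At φ = 5.34003°, λ = -177.11952°: sin φ = 0.093066, cos φ = 0.995660, sin λ = -0.050253, cos λ = -0.998737.
ΔN = −sin φ cos λ·ΔX − sin φ sin λ·ΔY + cos φ·ΔZ = −(0.093066)(-0.998737)(-202.9) − (0.093066)(-0.050253)(-519.3) + (0.995660)(-646.4) = -664.88 m.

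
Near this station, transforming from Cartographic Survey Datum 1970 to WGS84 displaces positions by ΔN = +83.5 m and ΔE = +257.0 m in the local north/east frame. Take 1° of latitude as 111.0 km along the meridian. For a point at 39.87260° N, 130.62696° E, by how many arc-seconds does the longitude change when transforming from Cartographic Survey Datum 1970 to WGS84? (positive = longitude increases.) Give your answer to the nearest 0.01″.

Δλ = 10.86″

At latitude 39.87260°, cos φ = 0.767472.
1° of longitude at this latitude = 111.0 × cos φ = 85.19 km, so Δλ = 257.0 / 85189.4 = 0.0030168° = 10.861″.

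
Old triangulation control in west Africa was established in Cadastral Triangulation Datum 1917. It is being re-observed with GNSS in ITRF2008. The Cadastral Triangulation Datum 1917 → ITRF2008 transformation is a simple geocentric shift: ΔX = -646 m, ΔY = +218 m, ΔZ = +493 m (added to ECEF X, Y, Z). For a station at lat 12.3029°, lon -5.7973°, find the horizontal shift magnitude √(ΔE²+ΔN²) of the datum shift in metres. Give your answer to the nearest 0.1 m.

At φ = 12.3029°, λ = -5.7973°: sin φ = 0.213080, cos φ = 0.977035, sin λ = -0.101009, cos λ = 0.994885.
ΔE = −sin λ·ΔX + cos λ·ΔY = −(-0.101009)·(-646) + (0.994885)·(218) = 151.63 m.
ΔN = −sin φ cos λ·ΔX − sin φ sin λ·ΔY + cos φ·ΔZ = −(0.213080)(0.994885)(-646) − (0.213080)(-0.101009)(218) + (0.977035)(493) = 623.32 m.
Horizontal magnitude = √(ΔE² + ΔN²) = √(151.63² + 623.32²) = 641.49 m.

641.5 m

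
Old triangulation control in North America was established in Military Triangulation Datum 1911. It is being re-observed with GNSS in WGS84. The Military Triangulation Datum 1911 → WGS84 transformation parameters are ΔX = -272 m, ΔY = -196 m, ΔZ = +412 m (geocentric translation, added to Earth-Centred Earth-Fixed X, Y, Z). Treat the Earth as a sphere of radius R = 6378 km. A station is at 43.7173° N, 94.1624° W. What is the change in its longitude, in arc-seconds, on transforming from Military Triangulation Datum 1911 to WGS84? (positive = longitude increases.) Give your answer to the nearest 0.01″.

sin φ = 0.691101, cos φ = 0.722759, sin λ = -0.997362, cos λ = -0.072584.
East component: ΔE = −sin λ·ΔX + cos λ·ΔY = −(-0.997362)(-272) + (-0.072584)(-196) = -257.06 m.
1° of latitude spans πR/180 = 111317 m; at latitude φ, 1° of longitude spans that × cos φ = 80455.4 m, so Δλ = -257.06 / 80455.4 × 3600 = -11.502″.

Δλ = -11.50″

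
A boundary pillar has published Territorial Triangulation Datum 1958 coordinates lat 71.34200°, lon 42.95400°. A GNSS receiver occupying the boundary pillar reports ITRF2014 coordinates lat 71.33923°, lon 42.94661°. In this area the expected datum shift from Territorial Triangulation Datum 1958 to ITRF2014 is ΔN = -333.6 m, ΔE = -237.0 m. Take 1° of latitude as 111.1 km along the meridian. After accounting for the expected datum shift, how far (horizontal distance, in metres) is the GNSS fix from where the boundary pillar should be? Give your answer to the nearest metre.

Observed coordinate differences: Δφ = -0.00277°, Δλ = -0.00739°.
Converting to metres (1° lat = 111100 m, cos φ = 0.319919): observed ΔN = -307.7 m, observed ΔE = -262.7 m.
Subtracting the expected shift leaves a residual of -307.7 − (-333.6) = 25.9 m north and -262.7 − (-237.0) = -25.7 m east.
Residual distance = √(25.9² + (-25.7)²) = 36.4 m.

36 m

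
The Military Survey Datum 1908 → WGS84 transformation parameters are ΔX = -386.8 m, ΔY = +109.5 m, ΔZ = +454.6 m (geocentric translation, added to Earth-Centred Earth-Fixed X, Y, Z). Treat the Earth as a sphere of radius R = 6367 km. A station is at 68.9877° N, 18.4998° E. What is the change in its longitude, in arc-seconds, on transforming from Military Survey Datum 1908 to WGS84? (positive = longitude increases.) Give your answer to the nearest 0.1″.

Δλ = 20.5″

sin φ = 0.933503, cos φ = 0.358568, sin λ = 0.317301, cos λ = 0.948325.
East component: ΔE = −sin λ·ΔX + cos λ·ΔY = −(0.317301)(-386.8) + (0.948325)(109.5) = 226.57 m.
1° of latitude spans πR/180 = 111125 m; at latitude φ, 1° of longitude spans that × cos φ = 39845.9 m, so Δλ = 226.57 / 39845.9 × 3600 = 20.470″.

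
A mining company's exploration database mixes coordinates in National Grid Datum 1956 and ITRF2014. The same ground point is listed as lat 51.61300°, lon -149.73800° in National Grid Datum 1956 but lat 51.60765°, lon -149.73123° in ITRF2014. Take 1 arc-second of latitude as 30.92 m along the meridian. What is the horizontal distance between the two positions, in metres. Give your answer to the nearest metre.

757 m

Δφ = 51.60765° − 51.61300° = -0.00535°; Δλ = -149.73123° − -149.73800° = +0.00677°.
1° of latitude = 3600 × 30.92 = 111312 m.
ΔN = Δφ × 111312 = -595.5 m; ΔE = Δλ × 111312 × cos(51.61300°) = +0.00677 × 111312 × 0.620970 = 468.0 m.
Distance = √(ΔE² + ΔN²) = √(468.0² + (-595.5)²) = 757.4 m.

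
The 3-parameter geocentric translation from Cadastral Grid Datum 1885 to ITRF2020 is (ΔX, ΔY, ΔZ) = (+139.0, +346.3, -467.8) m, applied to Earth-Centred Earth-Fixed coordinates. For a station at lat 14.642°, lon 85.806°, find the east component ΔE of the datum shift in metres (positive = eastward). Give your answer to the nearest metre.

ΔE = -113 m

The local east axis at (φ, λ) is (−sin λ, cos λ, 0), so ΔE = −sin(85.806°)·139.0 + cos(85.806°)·346.3 = -113.30 m.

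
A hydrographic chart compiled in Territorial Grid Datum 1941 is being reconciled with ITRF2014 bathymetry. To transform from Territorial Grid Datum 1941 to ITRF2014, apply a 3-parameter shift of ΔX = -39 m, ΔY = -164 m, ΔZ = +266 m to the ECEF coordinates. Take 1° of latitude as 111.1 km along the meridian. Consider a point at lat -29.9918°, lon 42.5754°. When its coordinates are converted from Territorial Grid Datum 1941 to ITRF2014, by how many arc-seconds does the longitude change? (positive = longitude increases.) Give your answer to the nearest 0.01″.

sin φ = -0.499876, cos φ = 0.866097, sin λ = 0.676560, cos λ = 0.736388.
East component: ΔE = −sin λ·ΔX + cos λ·ΔY = −(0.676560)(-39) + (0.736388)(-164) = -94.38 m.
1° of latitude spans 111100 m; at latitude φ, 1° of longitude spans that × cos φ = 96223.4 m, so Δλ = -94.38 / 96223.4 × 3600 = -3.531″.

Δλ = -3.53″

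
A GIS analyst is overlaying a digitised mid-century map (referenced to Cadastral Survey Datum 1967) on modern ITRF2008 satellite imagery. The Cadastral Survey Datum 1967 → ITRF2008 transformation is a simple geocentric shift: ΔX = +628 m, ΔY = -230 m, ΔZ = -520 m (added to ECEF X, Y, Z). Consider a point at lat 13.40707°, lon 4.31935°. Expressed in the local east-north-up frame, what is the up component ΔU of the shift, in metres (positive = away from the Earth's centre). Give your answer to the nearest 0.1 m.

ΔU = 471.7 m

The local up (radial) axis is (cos φ cos λ, cos φ sin λ, sin φ), giving ΔU = 609.150 − 16.850 − 120.571 = 471.73 m.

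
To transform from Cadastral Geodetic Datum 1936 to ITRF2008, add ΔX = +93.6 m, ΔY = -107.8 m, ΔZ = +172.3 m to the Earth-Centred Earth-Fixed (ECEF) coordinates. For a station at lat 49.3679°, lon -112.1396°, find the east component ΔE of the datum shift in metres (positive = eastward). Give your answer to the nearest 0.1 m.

ΔE = 127.3 m

The local east axis at (φ, λ) is (−sin λ, cos λ, 0), so ΔE = −sin(-112.1396°)·93.6 + cos(-112.1396°)·(-107.8) = 127.32 m.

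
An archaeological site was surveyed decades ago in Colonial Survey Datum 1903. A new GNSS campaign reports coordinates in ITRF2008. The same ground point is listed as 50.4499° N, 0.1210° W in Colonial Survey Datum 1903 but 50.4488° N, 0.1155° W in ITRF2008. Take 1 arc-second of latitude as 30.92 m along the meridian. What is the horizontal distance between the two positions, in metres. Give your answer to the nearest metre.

Δφ = 50.4488° − 50.4499° = -0.0011°; Δλ = -0.1155° − -0.1210° = +0.0055°.
1° of latitude = 3600 × 30.92 = 111312 m.
ΔN = Δφ × 111312 = -122.4 m; ΔE = Δλ × 111312 × cos(50.4499°) = +0.0055 × 111312 × 0.636753 = 389.8 m.
Distance = √(ΔE² + ΔN²) = √(389.8² + (-122.4)²) = 408.6 m.

409 m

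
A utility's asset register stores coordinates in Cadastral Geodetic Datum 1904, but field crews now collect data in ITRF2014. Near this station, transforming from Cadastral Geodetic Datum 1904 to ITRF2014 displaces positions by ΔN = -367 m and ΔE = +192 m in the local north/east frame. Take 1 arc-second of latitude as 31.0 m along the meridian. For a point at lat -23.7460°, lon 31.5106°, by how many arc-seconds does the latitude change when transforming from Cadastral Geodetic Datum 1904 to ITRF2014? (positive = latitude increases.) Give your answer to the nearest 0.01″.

1″ of latitude = 31.00 m, so Δφ = -367.0 / 31.00 = -11.839″.

Δφ = -11.84″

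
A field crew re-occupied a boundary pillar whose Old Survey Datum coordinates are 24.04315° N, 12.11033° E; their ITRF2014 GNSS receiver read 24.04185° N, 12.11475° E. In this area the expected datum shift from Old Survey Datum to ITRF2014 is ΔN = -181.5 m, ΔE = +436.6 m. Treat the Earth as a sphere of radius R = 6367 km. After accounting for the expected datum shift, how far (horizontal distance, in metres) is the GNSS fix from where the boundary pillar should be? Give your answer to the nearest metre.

Observed coordinate differences: Δφ = -0.00130°, Δλ = +0.00442°.
Converting to metres (1° lat = 111125 m, cos φ = 0.913239): observed ΔN = -144.5 m, observed ΔE = 448.6 m.
Subtracting the expected shift leaves a residual of -144.5 − (-181.5) = 37.0 m north and 448.6 − (436.6) = 12.0 m east.
Residual distance = √(37.0² + 12.0²) = 38.9 m.

39 m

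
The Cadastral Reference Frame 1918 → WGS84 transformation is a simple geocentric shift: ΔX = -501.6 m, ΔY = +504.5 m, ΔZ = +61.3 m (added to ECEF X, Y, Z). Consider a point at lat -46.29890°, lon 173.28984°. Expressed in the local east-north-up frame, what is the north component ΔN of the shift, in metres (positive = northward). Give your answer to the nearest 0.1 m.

At φ = -46.29890°, λ = 173.28984°: sin φ = -0.722954, cos φ = 0.690896, sin λ = 0.116847, cos λ = -0.993150.
ΔN = −sin φ cos λ·ΔX − sin φ sin λ·ΔY + cos φ·ΔZ = −(-0.722954)(-0.993150)(-501.6) − (-0.722954)(0.116847)(504.5) + (0.690896)(61.3) = 445.12 m.

ΔN = 445.1 m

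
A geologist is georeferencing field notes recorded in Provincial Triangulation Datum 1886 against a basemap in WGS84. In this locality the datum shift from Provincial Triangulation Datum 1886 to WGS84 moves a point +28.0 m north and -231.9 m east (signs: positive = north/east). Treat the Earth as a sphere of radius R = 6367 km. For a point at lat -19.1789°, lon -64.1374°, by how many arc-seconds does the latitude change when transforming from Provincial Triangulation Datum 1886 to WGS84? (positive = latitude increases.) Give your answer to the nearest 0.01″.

On a sphere of radius R, 1 rad of latitude = R, so Δφ = ΔN / R = 28.0 / 6367000 = 4.3977e-06 rad = 0.907″.

Δφ = 0.91″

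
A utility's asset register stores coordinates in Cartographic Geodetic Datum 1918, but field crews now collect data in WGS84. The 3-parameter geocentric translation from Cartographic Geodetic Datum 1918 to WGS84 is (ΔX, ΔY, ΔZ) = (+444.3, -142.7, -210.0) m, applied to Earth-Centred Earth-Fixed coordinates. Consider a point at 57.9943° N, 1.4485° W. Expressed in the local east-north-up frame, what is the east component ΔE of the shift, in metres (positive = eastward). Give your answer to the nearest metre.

ΔE = -131 m

At φ = 57.9943°, λ = -1.4485°: sin φ = 0.847995, cos φ = 0.530004, sin λ = -0.025278, cos λ = 0.999680.
ΔE = −sin λ·ΔX + cos λ·ΔY = −(-0.025278)·(444.3) + (0.999680)·(-142.7) = -131.42 m.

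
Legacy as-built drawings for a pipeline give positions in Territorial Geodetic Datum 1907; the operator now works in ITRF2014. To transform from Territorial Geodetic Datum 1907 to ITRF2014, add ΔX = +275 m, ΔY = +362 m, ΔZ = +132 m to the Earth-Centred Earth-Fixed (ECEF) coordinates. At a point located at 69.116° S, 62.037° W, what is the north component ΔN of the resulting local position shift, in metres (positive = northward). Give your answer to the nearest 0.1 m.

At φ = -69.116°, λ = -62.037°: sin φ = -0.934304, cos φ = 0.356477, sin λ = -0.883251, cos λ = 0.468901.
ΔN = −sin φ cos λ·ΔX − sin φ sin λ·ΔY + cos φ·ΔZ = −(-0.934304)(0.468901)(275) − (-0.934304)(-0.883251)(362) + (0.356477)(132) = -131.20 m.

ΔN = -131.2 m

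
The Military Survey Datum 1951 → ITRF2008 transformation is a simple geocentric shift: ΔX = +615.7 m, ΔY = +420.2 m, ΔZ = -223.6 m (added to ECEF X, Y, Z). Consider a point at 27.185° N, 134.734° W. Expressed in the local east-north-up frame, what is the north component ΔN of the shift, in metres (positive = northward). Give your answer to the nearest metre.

At φ = 27.185°, λ = -134.734°: sin φ = 0.456865, cos φ = 0.889536, sin λ = -0.710382, cos λ = -0.703816.
ΔN = −sin φ cos λ·ΔX − sin φ sin λ·ΔY + cos φ·ΔZ = −(0.456865)(-0.703816)(615.7) − (0.456865)(-0.710382)(420.2) + (0.889536)(-223.6) = 135.45 m.

ΔN = 135 m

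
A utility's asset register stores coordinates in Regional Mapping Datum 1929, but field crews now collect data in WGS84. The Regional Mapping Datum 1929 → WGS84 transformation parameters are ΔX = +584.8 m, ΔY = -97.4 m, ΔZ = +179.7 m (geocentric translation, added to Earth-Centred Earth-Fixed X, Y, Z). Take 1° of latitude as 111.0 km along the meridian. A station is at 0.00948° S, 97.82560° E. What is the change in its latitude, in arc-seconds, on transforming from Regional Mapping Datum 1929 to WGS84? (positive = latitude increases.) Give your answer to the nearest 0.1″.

sin φ = -0.000165, cos φ = 1.000000, sin λ = 0.990687, cos λ = -0.136158.
North component: ΔN = −sin φ cos λ·ΔX − sin φ sin λ·ΔY + cos φ·ΔZ = −(-0.000165)(-0.136158)(584.8) − (-0.000165)(0.990687)(-97.4) + (1.000000)(179.7) = 179.67 m.
1° of latitude spans 111000 m, so Δφ = 179.67 / 111000 × 3600 = 5.827″.

Δφ = 5.8″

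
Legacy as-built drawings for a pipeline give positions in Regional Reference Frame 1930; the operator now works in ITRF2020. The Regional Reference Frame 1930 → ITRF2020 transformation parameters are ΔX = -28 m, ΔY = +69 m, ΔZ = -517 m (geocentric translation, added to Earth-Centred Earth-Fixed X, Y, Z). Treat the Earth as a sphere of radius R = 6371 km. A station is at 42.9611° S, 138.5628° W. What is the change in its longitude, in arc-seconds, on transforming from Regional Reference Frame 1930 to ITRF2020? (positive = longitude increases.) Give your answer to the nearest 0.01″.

sin φ = -0.681502, cos φ = 0.731817, sin λ = -0.661799, cos λ = -0.749682.
East component: ΔE = −sin λ·ΔX + cos λ·ΔY = −(-0.661799)(-28) + (-0.749682)(69) = -70.26 m.
1° of latitude spans πR/180 = 111195 m; at latitude φ, 1° of longitude spans that × cos φ = 81374.3 m, so Δλ = -70.26 / 81374.3 × 3600 = -3.108″.

Δλ = -3.11″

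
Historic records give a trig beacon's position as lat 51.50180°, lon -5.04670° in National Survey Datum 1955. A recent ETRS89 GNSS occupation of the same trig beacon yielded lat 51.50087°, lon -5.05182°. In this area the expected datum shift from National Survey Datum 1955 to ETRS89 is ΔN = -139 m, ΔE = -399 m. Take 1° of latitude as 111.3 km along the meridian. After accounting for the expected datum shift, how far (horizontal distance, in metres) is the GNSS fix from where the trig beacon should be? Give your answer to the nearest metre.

Observed coordinate differences: Δφ = -0.00093°, Δλ = -0.00512°.
Converting to metres (1° lat = 111300 m, cos φ = 0.622490): observed ΔN = -103.5 m, observed ΔE = -354.7 m.
Subtracting the expected shift leaves a residual of -103.5 − (-139) = 35.5 m north and -354.7 − (-399) = 44.3 m east.
Residual distance = √(35.5² + 44.3²) = 56.7 m.

57 m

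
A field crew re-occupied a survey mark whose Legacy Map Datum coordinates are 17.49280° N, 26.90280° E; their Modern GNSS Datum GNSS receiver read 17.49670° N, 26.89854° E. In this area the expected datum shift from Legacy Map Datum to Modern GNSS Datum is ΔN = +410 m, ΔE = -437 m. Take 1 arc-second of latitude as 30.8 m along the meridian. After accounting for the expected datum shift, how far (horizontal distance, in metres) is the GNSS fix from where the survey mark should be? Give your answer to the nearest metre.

Observed coordinate differences: Δφ = +0.00390°, Δλ = -0.00426°.
Converting to metres (1° lat = 110880 m, cos φ = 0.953755): observed ΔN = 432.4 m, observed ΔE = -450.5 m.
Subtracting the expected shift leaves a residual of 432.4 − (410) = 22.4 m north and -450.5 − (-437) = -13.5 m east.
Residual distance = √(22.4² + (-13.5)²) = 26.2 m.

26 m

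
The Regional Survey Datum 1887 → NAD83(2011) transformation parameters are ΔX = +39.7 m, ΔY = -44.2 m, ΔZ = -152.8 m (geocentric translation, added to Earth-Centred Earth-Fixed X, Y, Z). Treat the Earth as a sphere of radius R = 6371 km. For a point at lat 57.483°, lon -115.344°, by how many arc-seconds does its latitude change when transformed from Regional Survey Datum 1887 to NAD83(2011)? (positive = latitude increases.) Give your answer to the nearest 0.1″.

Δφ = -3.3″

sin φ = 0.843232, cos φ = 0.537550, sin λ = -0.903754, cos λ = -0.428052.
North component: ΔN = −sin φ cos λ·ΔX − sin φ sin λ·ΔY + cos φ·ΔZ = −(0.843232)(-0.428052)(39.7) − (0.843232)(-0.903754)(-44.2) + (0.537550)(-152.8) = -101.49 m.
1° of latitude spans πR/180 = 111195 m, so Δφ = -101.49 / 111195 × 3600 = -3.286″.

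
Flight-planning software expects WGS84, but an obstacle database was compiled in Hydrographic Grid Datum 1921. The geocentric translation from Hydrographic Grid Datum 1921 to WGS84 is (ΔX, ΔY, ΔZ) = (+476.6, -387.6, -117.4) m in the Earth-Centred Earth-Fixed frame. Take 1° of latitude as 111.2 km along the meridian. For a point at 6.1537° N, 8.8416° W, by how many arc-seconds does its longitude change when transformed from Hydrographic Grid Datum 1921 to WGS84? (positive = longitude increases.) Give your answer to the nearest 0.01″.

sin φ = 0.107196, cos φ = 0.994238, sin λ = -0.153703, cos λ = 0.988117.
East component: ΔE = −sin λ·ΔX + cos λ·ΔY = −(-0.153703)(476.6) + (0.988117)(-387.6) = -309.74 m.
1° of latitude spans 111200 m; at latitude φ, 1° of longitude spans that × cos φ = 110559.3 m, so Δλ = -309.74 / 110559.3 × 3600 = -10.086″.

Δλ = -10.09″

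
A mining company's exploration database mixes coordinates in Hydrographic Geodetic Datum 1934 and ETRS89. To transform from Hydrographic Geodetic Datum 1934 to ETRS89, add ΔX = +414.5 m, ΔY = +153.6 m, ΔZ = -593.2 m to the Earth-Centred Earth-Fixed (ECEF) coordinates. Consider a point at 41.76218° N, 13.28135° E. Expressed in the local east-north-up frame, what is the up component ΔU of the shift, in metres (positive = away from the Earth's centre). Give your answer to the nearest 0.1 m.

ΔU = -67.9 m

The local up (radial) axis is (cos φ cos λ, cos φ sin λ, sin φ), giving ΔU = 300.913 + 26.321 − 395.095 = -67.86 m.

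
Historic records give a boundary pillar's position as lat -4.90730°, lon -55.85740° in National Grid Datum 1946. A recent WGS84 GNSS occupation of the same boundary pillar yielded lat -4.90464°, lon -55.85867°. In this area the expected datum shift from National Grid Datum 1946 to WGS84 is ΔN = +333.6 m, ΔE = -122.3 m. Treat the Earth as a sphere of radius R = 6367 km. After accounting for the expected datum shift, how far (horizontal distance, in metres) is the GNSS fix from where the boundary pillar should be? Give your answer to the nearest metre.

42 m

Observed coordinate differences: Δφ = +0.00266°, Δλ = -0.00127°.
Converting to metres (1° lat = 111125 m, cos φ = 0.996334): observed ΔN = 295.6 m, observed ΔE = -140.6 m.
Subtracting the expected shift leaves a residual of 295.6 − (333.6) = -38.0 m north and -140.6 − (-122.3) = -18.3 m east.
Residual distance = √((-38.0)² + (-18.3)²) = 42.2 m.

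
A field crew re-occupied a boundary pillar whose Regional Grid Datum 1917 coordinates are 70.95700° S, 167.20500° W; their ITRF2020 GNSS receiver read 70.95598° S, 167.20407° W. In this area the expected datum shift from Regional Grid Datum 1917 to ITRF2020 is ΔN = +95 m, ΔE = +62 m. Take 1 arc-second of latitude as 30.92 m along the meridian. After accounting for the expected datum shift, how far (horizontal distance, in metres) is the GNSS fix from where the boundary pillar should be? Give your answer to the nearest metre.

34 m

Observed coordinate differences: Δφ = +0.00102°, Δλ = +0.00093°.
Converting to metres (1° lat = 111312 m, cos φ = 0.326278): observed ΔN = 113.5 m, observed ΔE = 33.8 m.
Subtracting the expected shift leaves a residual of 113.5 − (95) = 18.5 m north and 33.8 − (62) = -28.2 m east.
Residual distance = √(18.5² + (-28.2)²) = 33.8 m.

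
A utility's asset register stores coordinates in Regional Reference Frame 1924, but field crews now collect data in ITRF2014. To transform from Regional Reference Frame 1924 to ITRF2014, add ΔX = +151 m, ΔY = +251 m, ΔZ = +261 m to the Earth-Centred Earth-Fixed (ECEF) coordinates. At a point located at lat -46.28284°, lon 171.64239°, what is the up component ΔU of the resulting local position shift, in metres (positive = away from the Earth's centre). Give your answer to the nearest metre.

At φ = -46.28284°, λ = 171.64239°: sin φ = -0.722760, cos φ = 0.691099, sin λ = 0.145351, cos λ = -0.989380.
ΔU = cos φ cos λ·ΔX + cos φ sin λ·ΔY + sin φ·ΔZ = (0.691099)(-0.989380)(151) + (0.691099)(0.145351)(251) + (-0.722760)(261) = -266.67 m.

ΔU = -267 m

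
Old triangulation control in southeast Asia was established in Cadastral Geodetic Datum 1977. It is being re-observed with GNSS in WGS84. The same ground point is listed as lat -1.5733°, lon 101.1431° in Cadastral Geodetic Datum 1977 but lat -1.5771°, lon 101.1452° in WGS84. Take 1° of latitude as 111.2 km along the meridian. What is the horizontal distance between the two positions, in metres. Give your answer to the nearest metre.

483 m

Δφ = -1.5771° − -1.5733° = -0.0038°; Δλ = 101.1452° − 101.1431° = +0.0021°.
ΔN = Δφ × 111200 = -422.6 m; ΔE = Δλ × 111200 × cos(-1.5733°) = +0.0021 × 111200 × 0.999623 = 233.4 m.
Distance = √(ΔE² + ΔN²) = √(233.4² + (-422.6)²) = 482.7 m.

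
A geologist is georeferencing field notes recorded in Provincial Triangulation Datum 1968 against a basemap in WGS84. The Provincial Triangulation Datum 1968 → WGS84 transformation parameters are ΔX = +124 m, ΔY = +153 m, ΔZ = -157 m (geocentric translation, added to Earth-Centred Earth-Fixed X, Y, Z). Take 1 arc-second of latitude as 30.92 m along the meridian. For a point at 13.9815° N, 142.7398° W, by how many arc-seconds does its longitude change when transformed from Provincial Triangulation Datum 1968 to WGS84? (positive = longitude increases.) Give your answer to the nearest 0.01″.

Δλ = -1.56″

sin φ = 0.241609, cos φ = 0.970374, sin λ = -0.605436, cos λ = -0.795894.
East component: ΔE = −sin λ·ΔX + cos λ·ΔY = −(-0.605436)(124) + (-0.795894)(153) = -46.70 m.
1° of latitude spans 3600 × 30.92 = 111312 m; at latitude φ, 1° of longitude spans that × cos φ = 108014.2 m, so Δλ = -46.70 / 108014.2 × 3600 = -1.556″.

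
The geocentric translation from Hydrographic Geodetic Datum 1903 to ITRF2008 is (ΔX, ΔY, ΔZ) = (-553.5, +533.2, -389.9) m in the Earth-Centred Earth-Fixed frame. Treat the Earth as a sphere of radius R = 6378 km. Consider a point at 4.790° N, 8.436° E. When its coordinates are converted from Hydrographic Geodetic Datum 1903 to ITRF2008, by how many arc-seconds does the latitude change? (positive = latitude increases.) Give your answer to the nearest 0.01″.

Δφ = -11.30″

sin φ = 0.083504, cos φ = 0.996507, sin λ = 0.146705, cos λ = 0.989180.
North component: ΔN = −sin φ cos λ·ΔX − sin φ sin λ·ΔY + cos φ·ΔZ = −(0.083504)(0.989180)(-553.5) − (0.083504)(0.146705)(533.2) + (0.996507)(-389.9) = -349.35 m.
1° of latitude spans πR/180 = 111317 m, so Δφ = -349.35 / 111317 × 3600 = -11.298″.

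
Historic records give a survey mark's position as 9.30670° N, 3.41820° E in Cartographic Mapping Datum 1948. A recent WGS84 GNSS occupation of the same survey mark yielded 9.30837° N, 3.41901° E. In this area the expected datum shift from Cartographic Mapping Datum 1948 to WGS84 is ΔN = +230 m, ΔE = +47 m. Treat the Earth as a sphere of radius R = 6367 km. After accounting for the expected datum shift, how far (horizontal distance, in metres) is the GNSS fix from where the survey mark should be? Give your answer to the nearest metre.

61 m

Observed coordinate differences: Δφ = +0.00167°, Δλ = +0.00081°.
Converting to metres (1° lat = 111125 m, cos φ = 0.986837): observed ΔN = 185.6 m, observed ΔE = 88.8 m.
Subtracting the expected shift leaves a residual of 185.6 − (230) = -44.4 m north and 88.8 − (47) = 41.8 m east.
Residual distance = √((-44.4)² + 41.8²) = 61.0 m.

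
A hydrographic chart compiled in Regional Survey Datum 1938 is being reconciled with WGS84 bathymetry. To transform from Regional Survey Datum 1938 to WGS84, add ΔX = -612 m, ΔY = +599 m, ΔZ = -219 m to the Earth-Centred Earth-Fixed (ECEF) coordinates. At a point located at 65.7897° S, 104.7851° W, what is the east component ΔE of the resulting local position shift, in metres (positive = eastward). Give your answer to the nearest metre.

The local east axis at (φ, λ) is (−sin λ, cos λ, 0), so ΔE = −sin(-104.7851°)·(-612) + cos(-104.7851°)·599 = -744.60 m.

ΔE = -745 m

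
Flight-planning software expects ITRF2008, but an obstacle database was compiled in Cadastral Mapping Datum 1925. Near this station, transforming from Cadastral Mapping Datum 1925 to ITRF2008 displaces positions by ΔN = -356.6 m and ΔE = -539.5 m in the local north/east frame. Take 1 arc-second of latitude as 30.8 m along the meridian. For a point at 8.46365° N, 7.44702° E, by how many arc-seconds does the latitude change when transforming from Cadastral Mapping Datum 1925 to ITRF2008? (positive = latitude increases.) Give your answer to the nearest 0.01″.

1″ of latitude = 30.80 m, so Δφ = -356.6 / 30.80 = -11.578″.

Δφ = -11.58″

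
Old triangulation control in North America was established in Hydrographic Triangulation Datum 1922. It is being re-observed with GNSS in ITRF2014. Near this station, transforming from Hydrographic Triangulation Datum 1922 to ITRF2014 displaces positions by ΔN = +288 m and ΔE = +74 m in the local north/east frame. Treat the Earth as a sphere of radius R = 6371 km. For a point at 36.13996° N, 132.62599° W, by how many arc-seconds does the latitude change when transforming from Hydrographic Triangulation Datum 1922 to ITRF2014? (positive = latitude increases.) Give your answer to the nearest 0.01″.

Δφ = 9.32″

On a sphere of radius R, 1 rad of latitude = R, so Δφ = ΔN / R = 288.0 / 6371000 = 4.5205e-05 rad = 9.324″.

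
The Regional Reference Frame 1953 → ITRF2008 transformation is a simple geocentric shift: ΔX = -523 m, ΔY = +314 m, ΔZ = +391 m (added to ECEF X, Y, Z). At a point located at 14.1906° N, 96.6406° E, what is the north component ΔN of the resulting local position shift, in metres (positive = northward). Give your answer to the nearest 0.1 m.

At φ = 14.1906°, λ = 96.6406°: sin φ = 0.245148, cos φ = 0.969486, sin λ = 0.993291, cos λ = -0.115641.
ΔN = −sin φ cos λ·ΔX − sin φ sin λ·ΔY + cos φ·ΔZ = −(0.245148)(-0.115641)(-523) − (0.245148)(0.993291)(314) + (0.969486)(391) = 287.78 m.

ΔN = 287.8 m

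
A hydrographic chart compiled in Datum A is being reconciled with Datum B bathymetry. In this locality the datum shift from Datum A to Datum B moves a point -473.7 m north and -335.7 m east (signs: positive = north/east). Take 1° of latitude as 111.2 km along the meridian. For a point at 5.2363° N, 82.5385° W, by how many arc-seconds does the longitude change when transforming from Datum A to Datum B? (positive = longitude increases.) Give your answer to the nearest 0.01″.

Δλ = -10.91″

At latitude 5.2363°, cos φ = 0.995827.
1° of longitude at this latitude = 111.2 × cos φ = 110.74 km, so Δλ = -335.7 / 110735.9 = -0.0030315° = -10.914″.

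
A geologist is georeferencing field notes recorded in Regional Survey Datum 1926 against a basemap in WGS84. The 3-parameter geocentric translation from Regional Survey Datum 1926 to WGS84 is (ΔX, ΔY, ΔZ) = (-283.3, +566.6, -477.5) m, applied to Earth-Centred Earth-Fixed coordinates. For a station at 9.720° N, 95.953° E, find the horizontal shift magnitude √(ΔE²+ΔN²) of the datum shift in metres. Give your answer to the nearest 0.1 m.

612.8 m

The local east axis at (φ, λ) is (−sin λ, cos λ, 0), so ΔE = −sin(95.953°)·(-283.3) + cos(95.953°)·566.6 = 223.01 m.
The local north axis is (−sin φ cos λ, −sin φ sin λ, cos φ), giving ΔN = -4.961 − 95.145 − 470.645 = -570.75 m.
Horizontal magnitude = √(ΔE² + ΔN²) = √(223.01² + (-570.75)²) = 612.77 m.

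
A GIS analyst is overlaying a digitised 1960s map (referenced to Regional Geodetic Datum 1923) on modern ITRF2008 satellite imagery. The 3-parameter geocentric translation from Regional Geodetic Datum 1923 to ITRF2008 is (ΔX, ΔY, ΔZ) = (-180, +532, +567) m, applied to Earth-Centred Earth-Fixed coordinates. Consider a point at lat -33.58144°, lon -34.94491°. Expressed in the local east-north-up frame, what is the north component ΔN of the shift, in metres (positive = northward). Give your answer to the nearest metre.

ΔN = 222 m

The local north axis is (−sin φ cos λ, −sin φ sin λ, cos φ), giving ΔN = -81.611 − 168.549 + 472.368 = 222.21 m.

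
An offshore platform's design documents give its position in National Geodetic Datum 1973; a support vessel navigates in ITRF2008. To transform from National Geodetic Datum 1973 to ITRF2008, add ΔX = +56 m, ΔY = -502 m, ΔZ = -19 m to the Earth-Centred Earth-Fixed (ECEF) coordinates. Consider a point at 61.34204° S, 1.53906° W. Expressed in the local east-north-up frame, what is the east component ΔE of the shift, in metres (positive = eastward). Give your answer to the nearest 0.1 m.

At φ = -61.34204°, λ = -1.53906°: sin φ = -0.877498, cos φ = 0.479580, sin λ = -0.026858, cos λ = 0.999639.
ΔE = −sin λ·ΔX + cos λ·ΔY = −(-0.026858)·(56) + (0.999639)·(-502) = -500.31 m.

ΔE = -500.3 m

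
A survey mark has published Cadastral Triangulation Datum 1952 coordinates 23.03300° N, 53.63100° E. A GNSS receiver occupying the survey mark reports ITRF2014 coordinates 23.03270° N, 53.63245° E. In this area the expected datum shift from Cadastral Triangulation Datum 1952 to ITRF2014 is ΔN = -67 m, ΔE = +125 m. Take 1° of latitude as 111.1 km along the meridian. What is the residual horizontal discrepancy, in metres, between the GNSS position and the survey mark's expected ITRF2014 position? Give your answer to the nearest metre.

Observed coordinate differences: Δφ = -0.00030°, Δλ = +0.00145°.
Converting to metres (1° lat = 111100 m, cos φ = 0.920280): observed ΔN = -33.3 m, observed ΔE = 148.3 m.
Subtracting the expected shift leaves a residual of -33.3 − (-67) = 33.7 m north and 148.3 − (125) = 23.3 m east.
Residual distance = √(33.7² + 23.3²) = 40.9 m.

41 m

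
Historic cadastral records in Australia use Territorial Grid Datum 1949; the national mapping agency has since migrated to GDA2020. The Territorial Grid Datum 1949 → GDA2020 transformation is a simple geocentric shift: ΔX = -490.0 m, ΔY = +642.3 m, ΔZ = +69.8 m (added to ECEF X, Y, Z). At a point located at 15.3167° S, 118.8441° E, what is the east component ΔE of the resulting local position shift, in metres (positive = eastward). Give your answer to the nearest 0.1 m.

At φ = -15.3167°, λ = 118.8441°: sin φ = -0.264154, cos φ = 0.964480, sin λ = 0.875936, cos λ = -0.482428.
ΔE = −sin λ·ΔX + cos λ·ΔY = −(0.875936)·(-490.0) + (-0.482428)·(642.3) = 119.34 m.

ΔE = 119.3 m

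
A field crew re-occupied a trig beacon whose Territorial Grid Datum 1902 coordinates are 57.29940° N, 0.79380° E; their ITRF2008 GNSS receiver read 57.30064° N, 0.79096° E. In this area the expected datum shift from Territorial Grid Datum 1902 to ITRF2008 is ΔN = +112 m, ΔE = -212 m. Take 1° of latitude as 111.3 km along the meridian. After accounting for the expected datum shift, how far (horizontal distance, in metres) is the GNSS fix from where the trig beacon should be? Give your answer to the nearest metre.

Observed coordinate differences: Δφ = +0.00124°, Δλ = -0.00284°.
Converting to metres (1° lat = 111300 m, cos φ = 0.540249): observed ΔN = 138.0 m, observed ΔE = -170.8 m.
Subtracting the expected shift leaves a residual of 138.0 − (112) = 26.0 m north and -170.8 − (-212) = 41.2 m east.
Residual distance = √(26.0² + 41.2²) = 48.8 m.

49 m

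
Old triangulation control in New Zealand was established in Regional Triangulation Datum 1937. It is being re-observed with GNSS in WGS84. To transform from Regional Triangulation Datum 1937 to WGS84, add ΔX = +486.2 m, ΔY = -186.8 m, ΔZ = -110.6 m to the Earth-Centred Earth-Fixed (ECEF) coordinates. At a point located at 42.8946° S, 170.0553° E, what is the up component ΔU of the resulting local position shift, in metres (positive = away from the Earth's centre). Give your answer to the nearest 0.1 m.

The local up (radial) axis is (cos φ cos λ, cos φ sin λ, sin φ), giving ΔU = -350.842 − 23.634 + 75.280 = -299.20 m.

ΔU = -299.2 m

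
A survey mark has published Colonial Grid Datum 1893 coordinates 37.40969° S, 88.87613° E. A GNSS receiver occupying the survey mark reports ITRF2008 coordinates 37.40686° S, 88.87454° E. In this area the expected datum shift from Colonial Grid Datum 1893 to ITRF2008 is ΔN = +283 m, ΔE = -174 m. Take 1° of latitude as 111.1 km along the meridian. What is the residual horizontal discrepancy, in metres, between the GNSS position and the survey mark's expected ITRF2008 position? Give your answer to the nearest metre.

46 m

Observed coordinate differences: Δφ = +0.00283°, Δλ = -0.00159°.
Converting to metres (1° lat = 111100 m, cos φ = 0.794312): observed ΔN = 314.4 m, observed ΔE = -140.3 m.
Subtracting the expected shift leaves a residual of 314.4 − (283) = 31.4 m north and -140.3 − (-174) = 33.7 m east.
Residual distance = √(31.4² + 33.7²) = 46.1 m.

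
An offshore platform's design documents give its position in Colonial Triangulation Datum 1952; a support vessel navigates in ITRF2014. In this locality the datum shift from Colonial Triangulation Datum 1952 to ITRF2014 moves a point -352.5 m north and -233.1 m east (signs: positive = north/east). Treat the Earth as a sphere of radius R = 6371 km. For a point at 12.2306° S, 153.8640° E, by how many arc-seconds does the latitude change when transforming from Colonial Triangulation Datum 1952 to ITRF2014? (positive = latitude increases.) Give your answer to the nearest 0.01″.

Δφ = -11.41″

On a sphere of radius R, 1 rad of latitude = R, so Δφ = ΔN / R = -352.5 / 6371000 = -5.5329e-05 rad = -11.412″.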